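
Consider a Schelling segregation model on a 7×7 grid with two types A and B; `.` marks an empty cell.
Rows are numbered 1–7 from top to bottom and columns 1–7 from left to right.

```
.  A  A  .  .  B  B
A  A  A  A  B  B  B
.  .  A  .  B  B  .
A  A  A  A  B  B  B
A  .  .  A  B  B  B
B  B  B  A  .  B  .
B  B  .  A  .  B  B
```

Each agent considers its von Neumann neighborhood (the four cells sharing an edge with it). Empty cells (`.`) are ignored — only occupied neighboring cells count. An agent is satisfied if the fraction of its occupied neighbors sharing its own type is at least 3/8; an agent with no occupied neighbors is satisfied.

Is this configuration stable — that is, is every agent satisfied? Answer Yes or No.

(1,2)A 2/2 ok
(1,3)A 2/2 ok
(1,6)B 2/2 ok
(1,7)B 2/2 ok
(2,1)A 1/1 ok
(2,2)A 3/3 ok
(2,3)A 4/4 ok
(2,4)A 1/2 ok
(2,5)B 2/3 ok
(2,6)B 4/4 ok
(2,7)B 2/2 ok
(3,3)A 2/2 ok
(3,5)B 3/3 ok
(3,6)B 3/3 ok
(4,1)A 2/2 ok
(4,2)A 2/2 ok
(4,3)A 3/3 ok
(4,4)A 2/3 ok
(4,5)B 3/4 ok
(4,6)B 4/4 ok
(4,7)B 2/2 ok
(5,1)A 1/2 ok
(5,4)A 2/3 ok
(5,5)B 2/3 ok
(5,6)B 4/4 ok
(5,7)B 2/2 ok
(6,1)B 2/3 ok
(6,2)B 3/3 ok
(6,3)B 1/2 ok
(6,4)A 2/3 ok
(6,6)B 2/2 ok
(7,1)B 2/2 ok
(7,2)B 2/2 ok
(7,4)A 1/1 ok
(7,6)B 2/2 ok
(7,7)B 1/1 ok
All meet the threshold, so the configuration is stable.

Yes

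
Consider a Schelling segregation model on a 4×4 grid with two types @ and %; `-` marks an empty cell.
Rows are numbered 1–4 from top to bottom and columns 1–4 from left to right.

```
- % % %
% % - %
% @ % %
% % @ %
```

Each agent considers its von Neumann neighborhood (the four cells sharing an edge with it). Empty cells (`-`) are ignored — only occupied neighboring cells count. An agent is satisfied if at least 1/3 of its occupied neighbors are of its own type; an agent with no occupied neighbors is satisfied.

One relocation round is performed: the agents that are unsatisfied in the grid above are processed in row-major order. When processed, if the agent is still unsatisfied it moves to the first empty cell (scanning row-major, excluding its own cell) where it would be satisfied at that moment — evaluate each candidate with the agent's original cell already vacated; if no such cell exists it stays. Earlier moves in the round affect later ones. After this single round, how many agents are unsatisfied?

Initially unsatisfied (in order): (3,2), (4,3).
  (3,2): no empty cell satisfies it; stays.
  (4,3): no empty cell satisfies it; stays.
Resulting grid:
- % % %
% % - %
% @ % %
% % @ %
Unsatisfied now: (3,2), (4,3).

2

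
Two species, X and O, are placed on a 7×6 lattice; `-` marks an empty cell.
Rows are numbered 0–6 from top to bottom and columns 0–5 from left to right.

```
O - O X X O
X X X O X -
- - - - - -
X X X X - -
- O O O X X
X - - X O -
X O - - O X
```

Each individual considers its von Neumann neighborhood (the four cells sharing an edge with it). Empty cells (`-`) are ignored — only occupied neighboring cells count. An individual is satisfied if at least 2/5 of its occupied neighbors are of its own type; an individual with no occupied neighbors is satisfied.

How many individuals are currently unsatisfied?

12

(0,0)O 0/1 not
(0,2)O 0/2 not
(0,3)X 1/3 not
(0,4)X 2/3 satisfied
(0,5)O 0/1 not
(1,0)X 1/2 satisfied
(1,1)X 2/2 satisfied
(1,2)X 1/3 not
(1,3)O 0/3 not
(1,4)X 1/2 satisfied
(3,0)X 1/1 satisfied
(3,1)X 2/3 satisfied
(3,2)X 2/3 satisfied
(3,3)X 1/2 satisfied
(4,1)O 1/2 satisfied
(4,2)O 2/3 satisfied
(4,3)O 1/4 not
(4,4)X 1/3 not
(4,5)X 1/1 satisfied
(5,0)X 1/1 satisfied
(5,3)X 0/2 not
(5,4)O 1/3 not
(6,0)X 1/2 satisfied
(6,1)O 0/1 not
(6,4)O 1/2 satisfied
(6,5)X 0/1 not
Unsatisfied: (0,0), (0,2), (0,3), (0,5), (1,2), (1,3), (4,3), (4,4), (5,3), (5,4), (6,1), (6,5) — 12 in total.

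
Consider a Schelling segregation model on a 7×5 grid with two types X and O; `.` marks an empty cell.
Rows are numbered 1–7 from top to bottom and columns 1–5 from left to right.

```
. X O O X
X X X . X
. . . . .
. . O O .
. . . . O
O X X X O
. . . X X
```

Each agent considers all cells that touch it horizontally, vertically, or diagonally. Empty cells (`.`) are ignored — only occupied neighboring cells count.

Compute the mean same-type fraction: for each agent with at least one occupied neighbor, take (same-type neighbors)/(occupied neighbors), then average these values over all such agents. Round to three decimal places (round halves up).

(1,2)X 3/4
(1,3)O 1/4
(1,4)O 1/4
(1,5)X 1/2
(2,1)X 2/2
(2,2)X 3/4
(2,3)X 2/4
(2,5)X 1/2
(4,3)O 1/1
(4,4)O 2/2
(5,5)O 2/3
(6,1)O 0/1
(6,2)X 1/2
(6,3)X 3/3
(6,4)X 3/5
(6,5)O 1/4
(7,4)X 3/4
(7,5)X 2/3
Sum over 18 agents: 3/4 + 1/4 + 1/4 + 1/2 + 2/2 + 3/4 + 2/4 + 1/2 + 1/1 + 2/2 + 2/3 + 0/1 + 1/2 + 3/3 + 3/5 + 1/4 + 3/4 + 2/3 = 164/15; mean = 164/15 ÷ 18 = 82/135 = 0.607407… → 0.607.

0.607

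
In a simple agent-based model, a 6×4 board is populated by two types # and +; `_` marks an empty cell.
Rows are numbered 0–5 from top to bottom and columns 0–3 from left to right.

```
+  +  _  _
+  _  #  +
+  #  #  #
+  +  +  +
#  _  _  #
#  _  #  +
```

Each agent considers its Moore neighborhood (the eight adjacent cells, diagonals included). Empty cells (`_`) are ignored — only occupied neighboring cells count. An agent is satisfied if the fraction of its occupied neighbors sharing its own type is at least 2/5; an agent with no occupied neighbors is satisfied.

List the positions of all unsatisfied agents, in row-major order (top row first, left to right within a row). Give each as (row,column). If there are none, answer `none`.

(1,3), (2,1), (3,2), (3,3), (4,0), (4,3), (5,3)

(0,0)+ 2/2 ✓
(0,1)+ 2/3 ✓
(1,0)+ 3/4 ✓
(1,2)# 3/5 ✓
(1,3)+ 0/3 ✗
(2,0)+ 3/4 ✓
(2,1)# 2/7 ✗
(2,2)# 3/7 ✓
(2,3)# 2/5 ✓
(3,0)+ 2/4 ✓
(3,1)+ 3/6 ✓
(3,2)+ 2/6 ✗
(3,3)+ 1/4 ✗
(4,0)# 1/3 ✗
(4,3)# 1/4 ✗
(5,0)# 1/1 ✓
(5,2)# 1/2 ✓
(5,3)+ 0/2 ✗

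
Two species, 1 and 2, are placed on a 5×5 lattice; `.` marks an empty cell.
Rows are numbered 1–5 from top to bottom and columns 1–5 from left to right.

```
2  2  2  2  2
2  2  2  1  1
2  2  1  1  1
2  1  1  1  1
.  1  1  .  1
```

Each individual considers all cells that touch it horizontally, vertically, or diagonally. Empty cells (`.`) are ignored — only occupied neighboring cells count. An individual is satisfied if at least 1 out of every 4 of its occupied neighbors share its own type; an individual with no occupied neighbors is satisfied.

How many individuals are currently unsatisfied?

0

(1,1)2 3/3 ok
(1,2)2 5/5 ok
(1,3)2 4/5 ok
(1,4)2 3/5 ok
(1,5)2 1/3 ok
(2,1)2 5/5 ok
(2,2)2 7/8 ok
(2,3)2 5/8 ok
(2,4)1 4/8 ok
(2,5)1 3/5 ok
(3,1)2 4/5 ok
(3,2)2 5/8 ok
(3,3)1 5/8 ok
(3,4)1 7/8 ok
(3,5)1 5/5 ok
(4,1)2 2/4 ok
(4,2)1 4/7 ok
(4,3)1 6/7 ok
(4,4)1 7/7 ok
(4,5)1 4/4 ok
(5,2)1 3/4 ok
(5,3)1 4/4 ok
(5,5)1 2/2 ok
Every one meets the threshold.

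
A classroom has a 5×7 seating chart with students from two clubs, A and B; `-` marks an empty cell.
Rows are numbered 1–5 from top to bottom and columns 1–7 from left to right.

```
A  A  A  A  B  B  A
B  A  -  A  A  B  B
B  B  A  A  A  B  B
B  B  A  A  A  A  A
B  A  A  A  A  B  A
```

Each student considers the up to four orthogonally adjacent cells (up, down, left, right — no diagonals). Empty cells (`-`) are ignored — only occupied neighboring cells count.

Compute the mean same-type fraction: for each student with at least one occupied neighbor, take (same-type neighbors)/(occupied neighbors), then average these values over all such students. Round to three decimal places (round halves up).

0.654

Row 1: (1,1)A 1/2 · (1,2)A 3/3 · (1,3)A 2/2 · (1,4)A 2/3 · (1,5)B 1/3 · (1,6)B 2/3 · (1,7)A 0/2
Row 2: (2,1)B 1/3 · (2,2)A 1/3 · (2,4)A 3/3 · (2,5)A 2/4 · (2,6)B 3/4 · (2,7)B 2/3
Row 3: (3,1)B 3/3 · (3,2)B 2/4 · (3,3)A 2/3 · (3,4)A 4/4 · (3,5)A 3/4 · (3,6)B 2/4 · (3,7)B 2/3
Row 4: (4,1)B 3/3 · (4,2)B 2/4 · (4,3)A 3/4 · (4,4)A 4/4 · (4,5)A 4/4 · (4,6)A 2/4 · (4,7)A 2/3
Row 5: (5,1)B 1/2 · (5,2)A 1/3 · (5,3)A 3/3 · (5,4)A 3/3 · (5,5)A 2/3 · (5,6)B 0/3 · (5,7)A 1/2
Sum over 34 students: 1/2 + 3/3 + 2/2 + 2/3 + 1/3 + 2/3 + 0/2 + 1/3 + 1/3 + 3/3 + 2/4 + 3/4 + 2/3 + 3/3 + 2/4 + 2/3 + 4/4 + 3/4 + 2/4 + 2/3 + 3/3 + 2/4 + 3/4 + 4/4 + 4/4 + 2/4 + 2/3 + 1/2 + 1/3 + 3/3 + 3/3 + 2/3 + 0/3 + 1/2 = 89/4; mean = 89/4 ÷ 34 = 89/136 = 0.654411… → 0.654.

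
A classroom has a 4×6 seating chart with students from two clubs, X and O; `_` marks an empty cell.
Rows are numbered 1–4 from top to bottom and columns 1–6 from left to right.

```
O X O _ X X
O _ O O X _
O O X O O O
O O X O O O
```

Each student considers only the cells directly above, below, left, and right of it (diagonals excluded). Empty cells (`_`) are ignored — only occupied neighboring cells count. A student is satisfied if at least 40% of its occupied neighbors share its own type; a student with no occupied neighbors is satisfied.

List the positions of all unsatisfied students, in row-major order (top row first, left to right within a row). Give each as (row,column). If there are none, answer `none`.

(1,1)O 1/2 ok
(1,2)X 0/2 unhappy
(1,3)O 1/2 ok
(1,5)X 2/2 ok
(1,6)X 1/1 ok
(2,1)O 2/2 ok
(2,3)O 2/3 ok
(2,4)O 2/3 ok
(2,5)X 1/3 unhappy
(3,1)O 3/3 ok
(3,2)O 2/3 ok
(3,3)X 1/4 unhappy
(3,4)O 3/4 ok
(3,5)O 3/4 ok
(3,6)O 2/2 ok
(4,1)O 2/2 ok
(4,2)O 2/3 ok
(4,3)X 1/3 unhappy
(4,4)O 2/3 ok
(4,5)O 3/3 ok
(4,6)O 2/2 ok

(1,2), (2,5), (3,3), (4,3)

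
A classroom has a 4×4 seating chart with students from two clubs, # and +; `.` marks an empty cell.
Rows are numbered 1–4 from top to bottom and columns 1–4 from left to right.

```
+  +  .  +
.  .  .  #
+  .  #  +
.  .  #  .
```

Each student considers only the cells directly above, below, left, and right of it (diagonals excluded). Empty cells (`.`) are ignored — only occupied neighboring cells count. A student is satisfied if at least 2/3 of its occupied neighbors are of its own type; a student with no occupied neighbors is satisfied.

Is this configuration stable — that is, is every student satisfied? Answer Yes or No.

(1,1)+ 1/1 ✓
(1,2)+ 1/1 ✓
(1,4)+ 0/1 ✗
(2,4)# 0/2 ✗
(3,1)+ 0/0 ✓
(3,3)# 1/2 ✗
(3,4)+ 0/2 ✗
(4,3)# 1/1 ✓
For instance (1,4) has only 0/1 same-type neighbors, below 2/3.

No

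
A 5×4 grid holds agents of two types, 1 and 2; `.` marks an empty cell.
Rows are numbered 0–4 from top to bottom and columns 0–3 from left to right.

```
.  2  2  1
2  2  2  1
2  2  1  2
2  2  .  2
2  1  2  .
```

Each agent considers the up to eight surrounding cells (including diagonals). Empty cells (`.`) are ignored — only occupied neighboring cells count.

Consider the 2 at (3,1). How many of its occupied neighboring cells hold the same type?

5

Occupied neighbors of (3,1): (2,0)=2, (2,1)=2, (2,2)=1, (3,0)=2, (4,0)=2, (4,1)=1, (4,2)=2.
Same type (2): 5 of 7.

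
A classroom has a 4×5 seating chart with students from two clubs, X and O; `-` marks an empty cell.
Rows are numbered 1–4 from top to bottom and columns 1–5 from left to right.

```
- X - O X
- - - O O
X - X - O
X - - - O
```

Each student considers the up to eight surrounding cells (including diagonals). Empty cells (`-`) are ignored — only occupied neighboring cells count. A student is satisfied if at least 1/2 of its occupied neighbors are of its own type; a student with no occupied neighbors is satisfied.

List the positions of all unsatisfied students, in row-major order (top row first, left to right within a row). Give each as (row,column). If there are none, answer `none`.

(1,5), (3,3)

(1,2)X 0/0 satisfied
(1,4)O 2/3 satisfied
(1,5)X 0/3 not
(2,4)O 3/5 satisfied
(2,5)O 3/4 satisfied
(3,1)X 1/1 satisfied
(3,3)X 0/1 not
(3,5)O 3/3 satisfied
(4,1)X 1/1 satisfied
(4,5)O 1/1 satisfied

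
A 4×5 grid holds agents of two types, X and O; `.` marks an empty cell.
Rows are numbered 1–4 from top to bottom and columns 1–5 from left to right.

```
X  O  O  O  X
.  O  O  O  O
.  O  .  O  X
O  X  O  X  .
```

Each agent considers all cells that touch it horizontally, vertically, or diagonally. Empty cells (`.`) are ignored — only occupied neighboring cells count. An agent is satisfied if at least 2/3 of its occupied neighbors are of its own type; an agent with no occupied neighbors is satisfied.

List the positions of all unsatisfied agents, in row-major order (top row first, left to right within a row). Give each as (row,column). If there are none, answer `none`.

(1,1), (1,5), (2,5), (3,5), (4,1), (4,2), (4,3), (4,4)

(1,1)X 0/2 ✗
(1,2)O 3/4 ✓
(1,3)O 5/5 ✓
(1,4)O 4/5 ✓
(1,5)X 0/3 ✗
(2,2)O 4/5 ✓
(2,3)O 7/7 ✓
(2,4)O 5/7 ✓
(2,5)O 3/5 ✗
(3,2)O 4/5 ✓
(3,4)O 4/6 ✓
(3,5)X 1/4 ✗
(4,1)O 1/2 ✗
(4,2)X 0/3 ✗
(4,3)O 2/4 ✗
(4,4)X 1/3 ✗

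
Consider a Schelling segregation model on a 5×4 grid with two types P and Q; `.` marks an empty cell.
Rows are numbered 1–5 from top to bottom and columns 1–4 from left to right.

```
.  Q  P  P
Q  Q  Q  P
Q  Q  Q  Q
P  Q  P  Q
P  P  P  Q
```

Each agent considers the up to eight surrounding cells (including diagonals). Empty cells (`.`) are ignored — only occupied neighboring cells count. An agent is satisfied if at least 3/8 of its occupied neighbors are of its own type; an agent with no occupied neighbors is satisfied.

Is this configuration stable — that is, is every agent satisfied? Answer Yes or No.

(1,2)Q 3/4 ok
(1,3)P 2/5 ok
(1,4)P 2/3 ok
(2,1)Q 4/4 ok
(2,2)Q 6/7 ok
(2,3)Q 5/8 ok
(2,4)P 2/5 ok
(3,1)Q 4/5 ok
(3,2)Q 6/8 ok
(3,3)Q 6/8 ok
(3,4)Q 3/5 ok
(4,1)P 2/5 ok
(4,2)Q 3/8 ok
(4,3)P 2/8 unhappy
(4,4)Q 3/5 ok
(5,1)P 2/3 ok
(5,2)P 4/5 ok
(5,3)P 2/5 ok
(5,4)Q 1/3 unhappy
For instance (4,3) has only 2/8 same-type neighbors, below 3/8.

No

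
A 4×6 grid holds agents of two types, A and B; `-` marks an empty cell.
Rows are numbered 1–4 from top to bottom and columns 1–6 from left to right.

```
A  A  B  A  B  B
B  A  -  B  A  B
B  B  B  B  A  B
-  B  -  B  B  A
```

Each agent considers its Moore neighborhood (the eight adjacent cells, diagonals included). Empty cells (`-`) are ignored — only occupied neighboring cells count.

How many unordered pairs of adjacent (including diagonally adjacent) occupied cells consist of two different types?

25

Scan each occupied cell's neighbors to the right and below (and the two forward diagonals) so each pair is counted once.
Row 1: A(1,1)–A(1,2)= A(1,1)–B(2,1)≠ A(1,1)–A(2,2)= A(1,2)–B(1,3)≠ A(1,2)–A(2,2)= A(1,2)–B(2,1)≠ B(1,3)–A(1,4)≠ B(1,3)–B(2,4)= B(1,3)–A(2,2)≠ A(1,4)–B(1,5)≠ A(1,4)–B(2,4)≠ A(1,4)–A(2,5)= B(1,5)–B(1,6)= B(1,5)–A(2,5)≠ B(1,5)–B(2,6)= B(1,5)–B(2,4)= B(1,6)–B(2,6)= B(1,6)–A(2,5)≠  → 9/18 unlike.
Row 2: B(2,1)–A(2,2)≠ B(2,1)–B(3,1)= B(2,1)–B(3,2)= A(2,2)–B(3,2)≠ A(2,2)–B(3,3)≠ A(2,2)–B(3,1)≠ B(2,4)–A(2,5)≠ B(2,4)–B(3,4)= B(2,4)–A(3,5)≠ B(2,4)–B(3,3)= A(2,5)–B(2,6)≠ A(2,5)–A(3,5)= A(2,5)–B(3,6)≠ A(2,5)–B(3,4)≠ B(2,6)–B(3,6)= B(2,6)–A(3,5)≠  → 10/16 unlike.
Row 3: B(3,1)–B(3,2)= B(3,1)–B(4,2)= B(3,2)–B(3,3)= B(3,2)–B(4,2)= B(3,3)–B(3,4)= B(3,3)–B(4,4)= B(3,3)–B(4,2)= B(3,4)–A(3,5)≠ B(3,4)–B(4,4)= B(3,4)–B(4,5)= A(3,5)–B(3,6)≠ A(3,5)–B(4,5)≠ A(3,5)–A(4,6)= A(3,5)–B(4,4)≠ B(3,6)–A(4,6)≠ B(3,6)–B(4,5)=  → 5/16 unlike.
Row 4: B(4,4)–B(4,5)= B(4,5)–A(4,6)≠  → 1/2 unlike.
Total adjacent occupied pairs: 52; unlike-type pairs: 25.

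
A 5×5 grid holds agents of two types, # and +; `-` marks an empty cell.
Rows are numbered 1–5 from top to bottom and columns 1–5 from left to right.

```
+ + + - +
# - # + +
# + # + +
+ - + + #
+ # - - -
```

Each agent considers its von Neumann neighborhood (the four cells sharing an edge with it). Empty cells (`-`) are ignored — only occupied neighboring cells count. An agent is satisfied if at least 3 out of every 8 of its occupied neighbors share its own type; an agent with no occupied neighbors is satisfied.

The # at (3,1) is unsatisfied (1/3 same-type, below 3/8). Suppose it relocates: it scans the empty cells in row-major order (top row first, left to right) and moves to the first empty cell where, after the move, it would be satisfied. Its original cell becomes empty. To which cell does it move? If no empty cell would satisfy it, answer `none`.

(2,2)

Vacating (3,1). Empty cells in order:
  (1,4): 0/3 same-type → still unsatisfied.
  (2,2): 2/4 same-type → satisfied — stop here.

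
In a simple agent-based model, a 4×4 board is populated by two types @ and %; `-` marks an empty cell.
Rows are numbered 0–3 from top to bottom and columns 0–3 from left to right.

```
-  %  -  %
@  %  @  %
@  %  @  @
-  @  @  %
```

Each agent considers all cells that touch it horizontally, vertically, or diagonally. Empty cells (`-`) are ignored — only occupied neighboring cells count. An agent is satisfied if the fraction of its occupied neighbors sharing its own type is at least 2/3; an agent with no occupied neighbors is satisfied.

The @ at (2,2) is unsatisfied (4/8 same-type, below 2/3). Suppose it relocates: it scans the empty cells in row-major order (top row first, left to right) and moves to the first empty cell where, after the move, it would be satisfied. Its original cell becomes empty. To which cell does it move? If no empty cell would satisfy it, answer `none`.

(3,0)

Vacating (2,2). Empty cells in order:
  (0,0): 1/3 same-type → still unsatisfied.
  (0,2): 1/5 same-type → still unsatisfied.
  (3,0): 2/3 same-type → satisfied — stop here.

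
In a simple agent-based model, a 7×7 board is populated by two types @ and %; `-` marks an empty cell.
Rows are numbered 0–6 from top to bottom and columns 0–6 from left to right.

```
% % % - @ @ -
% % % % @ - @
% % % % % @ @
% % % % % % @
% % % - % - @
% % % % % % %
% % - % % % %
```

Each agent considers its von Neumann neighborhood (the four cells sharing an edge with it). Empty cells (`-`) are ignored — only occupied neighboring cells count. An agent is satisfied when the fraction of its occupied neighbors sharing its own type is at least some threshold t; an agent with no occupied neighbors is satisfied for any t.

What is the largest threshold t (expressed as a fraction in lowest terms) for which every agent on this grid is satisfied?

1/3

Row 0: (0,0)% 2/2 · (0,1)% 3/3 · (0,2)% 2/2 · (0,4)@ 2/2 · (0,5)@ 1/1
Row 1: (1,0)% 3/3 · (1,1)% 4/4 · (1,2)% 4/4 · (1,3)% 2/3 · (1,4)@ 1/3 · (1,6)@ 1/1
Row 2: (2,0)% 3/3 · (2,1)% 4/4 · (2,2)% 4/4 · (2,3)% 4/4 · (2,4)% 2/4 · (2,5)@ 1/3 · (2,6)@ 3/3
Row 3: (3,0)% 3/3 · (3,1)% 4/4 · (3,2)% 4/4 · (3,3)% 3/3 · (3,4)% 4/4 · (3,5)% 1/3 · (3,6)@ 2/3
Row 4: (4,0)% 3/3 · (4,1)% 4/4 · (4,2)% 3/3 · (4,4)% 2/2 · (4,6)@ 1/2
Row 5: (5,0)% 3/3 · (5,1)% 4/4 · (5,2)% 3/3 · (5,3)% 3/3 · (5,4)% 4/4 · (5,5)% 3/3 · (5,6)% 2/3
Row 6: (6,0)% 2/2 · (6,1)% 2/2 · (6,3)% 2/2 · (6,4)% 3/3 · (6,5)% 3/3 · (6,6)% 2/2
The smallest same-type fraction is 1/3 at (1,4), which reduces to 1/3. Any threshold above that leaves this agent unsatisfied.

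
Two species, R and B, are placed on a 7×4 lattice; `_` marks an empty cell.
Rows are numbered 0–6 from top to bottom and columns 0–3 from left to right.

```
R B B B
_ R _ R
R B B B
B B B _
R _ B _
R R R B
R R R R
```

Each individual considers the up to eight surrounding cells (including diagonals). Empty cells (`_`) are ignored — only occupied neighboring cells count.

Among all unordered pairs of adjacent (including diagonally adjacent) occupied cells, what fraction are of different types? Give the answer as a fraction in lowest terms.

19/51

Scan each occupied cell's neighbors to the right and below (and the two forward diagonals) so each pair is counted once.
From row 0: 5 unlike of 8 pairs (running 5/8).
From row 1: 4 unlike of 5 pairs (running 9/13).
From row 2: 3 unlike of 11 pairs (running 12/24).
From row 3: 2 unlike of 6 pairs (running 14/30).
From row 4: 2 unlike of 5 pairs (running 16/35).
From row 5: 3 unlike of 13 pairs (running 19/48).
From row 6: 0 unlike of 3 pairs (running 19/51).
Total adjacent occupied pairs: 51; unlike-type pairs: 19.
19/51 is already in lowest terms.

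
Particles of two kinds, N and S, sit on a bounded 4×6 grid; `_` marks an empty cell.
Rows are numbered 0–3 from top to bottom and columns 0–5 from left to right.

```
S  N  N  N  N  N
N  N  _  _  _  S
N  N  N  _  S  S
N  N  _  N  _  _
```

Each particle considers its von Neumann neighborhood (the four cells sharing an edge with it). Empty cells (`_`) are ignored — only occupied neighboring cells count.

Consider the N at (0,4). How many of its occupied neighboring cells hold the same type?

Occupied neighbors of (0,4): (0,3)=N, (0,5)=N.
Same type (N): 2 of 2.

2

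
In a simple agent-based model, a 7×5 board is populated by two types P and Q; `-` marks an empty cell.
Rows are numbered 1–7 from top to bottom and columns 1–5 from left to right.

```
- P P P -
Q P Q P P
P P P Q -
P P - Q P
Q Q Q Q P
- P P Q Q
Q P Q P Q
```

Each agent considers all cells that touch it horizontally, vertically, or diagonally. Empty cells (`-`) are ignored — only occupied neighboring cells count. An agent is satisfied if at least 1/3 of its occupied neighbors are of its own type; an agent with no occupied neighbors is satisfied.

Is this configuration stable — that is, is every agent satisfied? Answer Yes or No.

Row 1: (1,2)P 2/4 satisfied · (1,3)P 4/5 satisfied · (1,4)P 3/4 satisfied
Row 2: (2,1)Q 0/4 not · (2,2)P 5/7 satisfied · (2,3)Q 1/8 not · (2,4)P 4/6 satisfied · (2,5)P 2/3 satisfied
Row 3: (3,1)P 4/5 satisfied · (3,2)P 5/7 satisfied · (3,3)P 4/7 satisfied · (3,4)Q 2/6 satisfied
Row 4: (4,1)P 3/5 satisfied · (4,2)P 4/7 satisfied · (4,4)Q 3/6 satisfied · (4,5)P 1/4 not
Row 5: (5,1)Q 1/4 not · (5,2)Q 2/6 satisfied · (5,3)Q 4/7 satisfied · (5,4)Q 4/7 satisfied · (5,5)P 1/5 not
Row 6: (6,2)P 2/7 not · (6,3)P 3/8 satisfied · (6,4)Q 5/8 satisfied · (6,5)Q 3/5 satisfied
Row 7: (7,1)Q 0/2 not · (7,2)P 2/4 satisfied · (7,3)Q 1/5 not · (7,4)P 1/5 not · (7,5)Q 2/3 satisfied
For instance (2,1) has only 0/4 same-type neighbors, below 1/3.

No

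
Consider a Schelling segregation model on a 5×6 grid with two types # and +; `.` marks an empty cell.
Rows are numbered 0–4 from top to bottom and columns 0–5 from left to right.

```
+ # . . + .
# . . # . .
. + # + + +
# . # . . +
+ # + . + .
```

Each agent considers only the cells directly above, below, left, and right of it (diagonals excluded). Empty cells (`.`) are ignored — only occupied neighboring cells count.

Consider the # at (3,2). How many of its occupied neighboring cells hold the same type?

1

Occupied neighbors of (3,2): (2,2)=#, (4,2)=+.
Same type (#): 1 of 2.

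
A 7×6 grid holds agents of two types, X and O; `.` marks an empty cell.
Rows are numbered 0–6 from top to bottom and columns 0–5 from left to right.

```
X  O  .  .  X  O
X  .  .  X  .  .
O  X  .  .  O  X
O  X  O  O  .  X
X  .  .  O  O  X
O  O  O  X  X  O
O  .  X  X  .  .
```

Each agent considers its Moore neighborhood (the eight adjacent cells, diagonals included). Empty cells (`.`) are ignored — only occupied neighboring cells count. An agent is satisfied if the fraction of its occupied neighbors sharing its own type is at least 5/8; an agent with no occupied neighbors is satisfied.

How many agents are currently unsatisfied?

23

(0,0)X 1/2 ✗
(0,1)O 0/2 ✗
(0,4)X 1/2 ✗
(0,5)O 0/1 ✗
(1,0)X 2/4 ✗
(1,3)X 1/2 ✗
(2,0)O 1/4 ✗
(2,1)X 2/5 ✗
(2,4)O 1/4 ✗
(2,5)X 1/2 ✗
(3,0)O 1/4 ✗
(3,1)X 2/5 ✗
(3,2)O 2/4 ✗
(3,3)O 4/4 ✓
(3,5)X 2/4 ✗
(4,0)X 1/4 ✗
(4,3)O 4/6 ✓
(4,4)O 3/7 ✗
(4,5)X 2/4 ✗
(5,0)O 2/3 ✓
(5,1)O 3/5 ✗
(5,2)O 2/5 ✗
(5,3)X 3/6 ✗
(5,4)X 3/6 ✗
(5,5)O 1/3 ✗
(6,0)O 2/2 ✓
(6,2)X 2/4 ✗
(6,3)X 3/4 ✓
Unsatisfied: (0,0), (0,1), (0,4), (0,5), (1,0), (1,3), (2,0), (2,1), (2,4), (2,5), (3,0), (3,1), (3,2), (3,5), (4,0), (4,4), (4,5), (5,1), (5,2), (5,3), (5,4), (5,5), (6,2) — 23 in total.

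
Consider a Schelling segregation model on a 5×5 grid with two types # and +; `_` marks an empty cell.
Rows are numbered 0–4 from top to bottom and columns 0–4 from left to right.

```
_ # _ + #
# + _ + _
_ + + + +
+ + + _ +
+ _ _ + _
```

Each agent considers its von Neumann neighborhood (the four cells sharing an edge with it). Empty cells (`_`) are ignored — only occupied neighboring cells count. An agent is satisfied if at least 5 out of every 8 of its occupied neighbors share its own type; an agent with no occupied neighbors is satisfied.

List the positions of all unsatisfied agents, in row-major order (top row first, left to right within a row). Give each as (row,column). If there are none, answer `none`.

(0,1), (0,3), (0,4), (1,0), (1,1)

Row 0: (0,1)# 0/1 unhappy · (0,3)+ 1/2 unhappy · (0,4)# 0/1 unhappy
Row 1: (1,0)# 0/1 unhappy · (1,1)+ 1/3 unhappy · (1,3)+ 2/2 ok
Row 2: (2,1)+ 3/3 ok · (2,2)+ 3/3 ok · (2,3)+ 3/3 ok · (2,4)+ 2/2 ok
Row 3: (3,0)+ 2/2 ok · (3,1)+ 3/3 ok · (3,2)+ 2/2 ok · (3,4)+ 1/1 ok
Row 4: (4,0)+ 1/1 ok · (4,3)+ 0/0 ok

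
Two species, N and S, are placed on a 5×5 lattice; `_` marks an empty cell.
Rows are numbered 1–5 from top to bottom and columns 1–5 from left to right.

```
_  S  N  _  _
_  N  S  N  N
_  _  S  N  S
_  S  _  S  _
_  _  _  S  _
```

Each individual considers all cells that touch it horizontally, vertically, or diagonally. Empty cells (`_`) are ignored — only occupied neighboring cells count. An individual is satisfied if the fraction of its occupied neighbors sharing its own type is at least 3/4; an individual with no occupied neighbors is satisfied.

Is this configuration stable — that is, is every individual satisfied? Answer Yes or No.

(1,2)S 1/3 unhappy
(1,3)N 2/4 unhappy
(2,2)N 1/4 unhappy
(2,3)S 2/6 unhappy
(2,4)N 3/6 unhappy
(2,5)N 2/3 unhappy
(3,3)S 3/6 unhappy
(3,4)N 2/6 unhappy
(3,5)S 1/4 unhappy
(4,2)S 1/1 ok
(4,4)S 3/4 ok
(5,4)S 1/1 ok
For instance (1,2) has only 1/3 same-type neighbors, below 3/4.

No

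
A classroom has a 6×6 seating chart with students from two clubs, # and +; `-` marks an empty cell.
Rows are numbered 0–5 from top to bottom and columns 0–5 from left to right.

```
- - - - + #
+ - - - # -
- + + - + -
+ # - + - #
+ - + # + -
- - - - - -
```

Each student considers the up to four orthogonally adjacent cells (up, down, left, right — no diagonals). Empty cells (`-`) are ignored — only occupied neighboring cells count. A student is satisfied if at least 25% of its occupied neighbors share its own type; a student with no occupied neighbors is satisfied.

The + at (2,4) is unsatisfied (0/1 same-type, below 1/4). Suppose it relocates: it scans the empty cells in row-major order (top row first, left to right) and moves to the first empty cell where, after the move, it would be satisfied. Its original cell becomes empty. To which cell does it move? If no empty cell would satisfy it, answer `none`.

Vacating (2,4). Empty cells in order:
  (0,0): 1/1 same-type → satisfied — stop here.

(0,0)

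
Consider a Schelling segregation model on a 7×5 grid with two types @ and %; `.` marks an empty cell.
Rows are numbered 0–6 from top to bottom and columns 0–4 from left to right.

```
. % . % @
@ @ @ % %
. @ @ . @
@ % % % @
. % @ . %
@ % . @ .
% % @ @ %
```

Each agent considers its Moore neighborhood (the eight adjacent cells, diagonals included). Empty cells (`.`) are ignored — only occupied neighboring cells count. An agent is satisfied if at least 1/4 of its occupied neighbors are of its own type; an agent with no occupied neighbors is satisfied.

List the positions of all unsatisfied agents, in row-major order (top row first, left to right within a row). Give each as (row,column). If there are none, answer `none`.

(0,1), (0,4), (4,2), (5,0), (6,4)

(0,1)% 0/3 ✗
(0,3)% 2/4 ✓
(0,4)@ 0/3 ✗
(1,0)@ 2/3 ✓
(1,1)@ 4/5 ✓
(1,2)@ 3/6 ✓
(1,3)% 2/6 ✓
(1,4)% 2/4 ✓
(2,1)@ 5/7 ✓
(2,2)@ 3/7 ✓
(2,4)@ 1/4 ✓
(3,0)@ 1/3 ✓
(3,1)% 2/6 ✓
(3,2)% 3/6 ✓
(3,3)% 2/6 ✓
(3,4)@ 1/3 ✓
(4,1)% 3/6 ✓
(4,2)@ 1/6 ✗
(4,4)% 1/3 ✓
(5,0)@ 0/4 ✗
(5,1)% 3/6 ✓
(5,3)@ 3/5 ✓
(6,0)% 2/3 ✓
(6,1)% 2/4 ✓
(6,2)@ 2/4 ✓
(6,3)@ 2/3 ✓
(6,4)% 0/2 ✗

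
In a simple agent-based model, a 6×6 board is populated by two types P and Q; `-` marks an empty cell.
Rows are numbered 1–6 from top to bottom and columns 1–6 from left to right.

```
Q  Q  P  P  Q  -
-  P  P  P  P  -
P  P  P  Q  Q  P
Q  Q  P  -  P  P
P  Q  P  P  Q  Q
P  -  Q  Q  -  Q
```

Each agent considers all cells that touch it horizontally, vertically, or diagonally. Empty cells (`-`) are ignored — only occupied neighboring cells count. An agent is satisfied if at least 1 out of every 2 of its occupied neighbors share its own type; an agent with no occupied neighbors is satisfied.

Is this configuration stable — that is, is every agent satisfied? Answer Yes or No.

No

(1,1)Q 1/2 ✓
(1,2)Q 1/4 ✗
(1,3)P 4/5 ✓
(1,4)P 4/5 ✓
(1,5)Q 0/3 ✗
(2,2)P 5/7 ✓
(2,3)P 6/8 ✓
(2,4)P 5/8 ✓
(2,5)P 3/6 ✓
(3,1)P 2/4 ✓
(3,2)P 5/7 ✓
(3,3)P 5/7 ✓
(3,4)Q 1/7 ✗
(3,5)Q 1/6 ✗
(3,6)P 3/4 ✓
(4,1)Q 2/5 ✗
(4,2)Q 2/8 ✗
(4,3)P 4/7 ✓
(4,5)P 3/7 ✗
(4,6)P 2/5 ✗
(5,1)P 1/4 ✗
(5,2)Q 3/7 ✗
(5,3)P 2/6 ✗
(5,4)P 3/6 ✓
(5,5)Q 3/6 ✓
(5,6)Q 2/4 ✓
(6,1)P 1/2 ✓
(6,3)Q 2/4 ✓
(6,4)Q 2/4 ✓
(6,6)Q 2/2 ✓
For instance (1,2) has only 1/4 same-type neighbors, below 1/2.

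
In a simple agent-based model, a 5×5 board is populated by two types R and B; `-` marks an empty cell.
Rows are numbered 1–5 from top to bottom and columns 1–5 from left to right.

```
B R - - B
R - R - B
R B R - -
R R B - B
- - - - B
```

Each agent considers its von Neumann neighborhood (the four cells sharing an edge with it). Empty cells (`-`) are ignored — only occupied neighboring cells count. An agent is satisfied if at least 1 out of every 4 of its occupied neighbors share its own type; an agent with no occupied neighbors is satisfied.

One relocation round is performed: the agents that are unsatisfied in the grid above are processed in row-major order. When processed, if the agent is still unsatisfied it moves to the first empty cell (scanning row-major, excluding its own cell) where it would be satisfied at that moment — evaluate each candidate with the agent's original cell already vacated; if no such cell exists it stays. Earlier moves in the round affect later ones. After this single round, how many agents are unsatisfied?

Initially unsatisfied (in order): (1,1), (1,2), (3,2), (4,3).
  (1,1) → (1,4).
  (1,2): now satisfied by earlier moves; stays.
  (3,2) → (1,3).
  (4,3) → (2,4).
Resulting grid:
- R B B B
R - R B B
R - R - -
R R - - B
- - - - B
Unsatisfied now: (1,2).

1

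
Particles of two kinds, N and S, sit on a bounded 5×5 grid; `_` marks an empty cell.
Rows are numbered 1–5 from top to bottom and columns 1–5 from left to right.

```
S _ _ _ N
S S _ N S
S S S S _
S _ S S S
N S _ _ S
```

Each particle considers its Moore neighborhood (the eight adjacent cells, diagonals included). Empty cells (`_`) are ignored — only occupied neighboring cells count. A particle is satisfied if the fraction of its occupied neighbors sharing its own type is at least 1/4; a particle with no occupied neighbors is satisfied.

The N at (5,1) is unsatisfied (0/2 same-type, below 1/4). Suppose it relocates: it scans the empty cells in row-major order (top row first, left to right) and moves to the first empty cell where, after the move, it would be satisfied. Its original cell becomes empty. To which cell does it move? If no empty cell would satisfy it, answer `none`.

Vacating (5,1). Empty cells in order:
  (1,2): 0/3 same-type → still unsatisfied.
  (1,3): 1/2 same-type → satisfied — stop here.

(1,3)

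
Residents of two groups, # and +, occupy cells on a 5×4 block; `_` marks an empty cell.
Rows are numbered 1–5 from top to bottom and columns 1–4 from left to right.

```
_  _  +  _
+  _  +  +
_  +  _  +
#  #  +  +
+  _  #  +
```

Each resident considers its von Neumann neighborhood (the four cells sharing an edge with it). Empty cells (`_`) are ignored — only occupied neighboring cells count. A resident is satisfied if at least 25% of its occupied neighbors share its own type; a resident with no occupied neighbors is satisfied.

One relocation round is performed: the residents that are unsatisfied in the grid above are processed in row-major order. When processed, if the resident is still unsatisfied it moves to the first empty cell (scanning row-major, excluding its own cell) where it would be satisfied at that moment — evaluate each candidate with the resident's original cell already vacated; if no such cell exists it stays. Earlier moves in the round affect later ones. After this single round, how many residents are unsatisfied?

Initially unsatisfied (in order): (3,2), (5,1), (5,3).
  (3,2) → (1,1).
  (5,1) → (1,2).
  (5,3) → (3,1).
Resulting grid:
+ + + _
+ _ + +
# _ _ +
# # + +
_ _ _ +
All satisfied now.

0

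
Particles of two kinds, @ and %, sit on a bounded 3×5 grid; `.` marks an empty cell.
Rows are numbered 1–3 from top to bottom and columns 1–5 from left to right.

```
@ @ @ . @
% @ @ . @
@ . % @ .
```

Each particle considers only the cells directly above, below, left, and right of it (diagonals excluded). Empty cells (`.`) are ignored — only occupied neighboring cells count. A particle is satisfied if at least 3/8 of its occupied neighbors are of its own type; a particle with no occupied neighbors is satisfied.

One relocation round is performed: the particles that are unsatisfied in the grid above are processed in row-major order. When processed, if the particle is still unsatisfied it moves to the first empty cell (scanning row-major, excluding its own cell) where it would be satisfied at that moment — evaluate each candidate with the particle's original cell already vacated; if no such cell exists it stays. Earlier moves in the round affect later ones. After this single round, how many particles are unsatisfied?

Initially unsatisfied (in order): (2,1), (3,1), (3,3), (3,4).
  (2,1): no empty cell satisfies it; stays.
  (3,1) → (1,4).
  (3,3) → (3,1).
  (3,4): now satisfied by earlier moves; stays.
Resulting grid:
@ @ @ @ @
% @ @ . @
% . . @ .
Unsatisfied now: (2,1).

1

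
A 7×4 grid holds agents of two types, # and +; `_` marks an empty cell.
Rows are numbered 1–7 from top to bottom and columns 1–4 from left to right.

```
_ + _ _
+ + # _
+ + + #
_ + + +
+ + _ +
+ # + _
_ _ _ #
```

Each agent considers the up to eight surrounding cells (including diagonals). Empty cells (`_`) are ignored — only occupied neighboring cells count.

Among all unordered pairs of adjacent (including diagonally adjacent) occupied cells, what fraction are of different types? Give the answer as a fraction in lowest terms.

Scan each occupied cell's neighbors to the right and below (and the two forward diagonals) so each pair is counted once.
Row 1: +(1,2)–+(2,2)= +(1,2)–#(2,3)≠ +(1,2)–+(2,1)=  → 1/3 unlike.
Row 2: +(2,1)–+(2,2)= +(2,1)–+(3,1)= +(2,1)–+(3,2)= +(2,2)–#(2,3)≠ +(2,2)–+(3,2)= +(2,2)–+(3,3)= +(2,2)–+(3,1)= #(2,3)–+(3,3)≠ #(2,3)–#(3,4)= #(2,3)–+(3,2)≠  → 3/10 unlike.
Row 3: +(3,1)–+(3,2)= +(3,1)–+(4,2)= +(3,2)–+(3,3)= +(3,2)–+(4,2)= +(3,2)–+(4,3)= +(3,3)–#(3,4)≠ +(3,3)–+(4,3)= +(3,3)–+(4,4)= +(3,3)–+(4,2)= #(3,4)–+(4,4)≠ #(3,4)–+(4,3)≠  → 3/11 unlike.
Row 4: +(4,2)–+(4,3)= +(4,2)–+(5,2)= +(4,2)–+(5,1)= +(4,3)–+(4,4)= +(4,3)–+(5,4)= +(4,3)–+(5,2)= +(4,4)–+(5,4)=  → 0/7 unlike.
Row 5: +(5,1)–+(5,2)= +(5,1)–+(6,1)= +(5,1)–#(6,2)≠ +(5,2)–#(6,2)≠ +(5,2)–+(6,3)= +(5,2)–+(6,1)= +(5,4)–+(6,3)=  → 2/7 unlike.
Row 6: +(6,1)–#(6,2)≠ #(6,2)–+(6,3)≠ +(6,3)–#(7,4)≠  → 3/3 unlike.
Total adjacent occupied pairs: 41; unlike-type pairs: 12.
12/41 is already in lowest terms.

12/41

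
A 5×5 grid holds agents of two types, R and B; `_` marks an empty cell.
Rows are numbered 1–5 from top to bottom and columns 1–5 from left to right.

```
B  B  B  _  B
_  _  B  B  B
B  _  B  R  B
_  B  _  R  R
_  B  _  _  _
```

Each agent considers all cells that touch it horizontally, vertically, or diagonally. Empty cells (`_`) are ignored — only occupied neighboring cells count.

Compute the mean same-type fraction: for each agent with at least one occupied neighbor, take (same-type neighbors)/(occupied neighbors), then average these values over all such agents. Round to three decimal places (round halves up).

0.791

(1,1)B 1/1
(1,2)B 3/3
(1,3)B 3/3
(1,5)B 2/2
(2,3)B 4/5
(2,4)B 6/7
(2,5)B 3/4
(3,1)B 1/1
(3,3)B 3/5
(3,4)R 2/7
(3,5)B 2/5
(4,2)B 3/3
(4,4)R 2/4
(4,5)R 2/3
(5,2)B 1/1
Sum over 15 agents: 1/1 + 3/3 + 3/3 + 2/2 + 4/5 + 6/7 + 3/4 + 1/1 + 3/5 + 2/7 + 2/5 + 3/3 + 2/4 + 2/3 + 1/1 = 4981/420; mean = 4981/420 ÷ 15 = 4981/6300 = 0.790634… → 0.791.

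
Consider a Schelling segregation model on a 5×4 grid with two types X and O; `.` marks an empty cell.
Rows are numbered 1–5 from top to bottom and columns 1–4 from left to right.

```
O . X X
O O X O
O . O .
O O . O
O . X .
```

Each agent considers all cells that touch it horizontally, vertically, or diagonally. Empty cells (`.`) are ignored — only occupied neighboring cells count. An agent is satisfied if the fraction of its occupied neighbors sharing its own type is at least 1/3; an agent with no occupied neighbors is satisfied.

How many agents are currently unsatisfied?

(1,1)O 2/2 ok
(1,3)X 2/4 ok
(1,4)X 2/3 ok
(2,1)O 3/3 ok
(2,2)O 4/6 ok
(2,3)X 2/5 ok
(2,4)O 1/4 unhappy
(3,1)O 4/4 ok
(3,3)O 4/5 ok
(4,1)O 3/3 ok
(4,2)O 4/5 ok
(4,4)O 1/2 ok
(5,1)O 2/2 ok
(5,3)X 0/2 unhappy
Unsatisfied: (2,4), (5,3) — 2 in total.

2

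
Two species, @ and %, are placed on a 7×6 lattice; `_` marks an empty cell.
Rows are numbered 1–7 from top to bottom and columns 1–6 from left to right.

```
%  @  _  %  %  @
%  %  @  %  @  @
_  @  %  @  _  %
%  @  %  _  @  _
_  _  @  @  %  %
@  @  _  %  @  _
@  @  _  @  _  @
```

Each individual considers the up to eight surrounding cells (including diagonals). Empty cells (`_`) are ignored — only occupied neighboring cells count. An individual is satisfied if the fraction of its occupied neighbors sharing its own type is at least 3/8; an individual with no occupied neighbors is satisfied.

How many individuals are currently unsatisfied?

Row 1: (1,1)% 2/3 ✓ · (1,2)@ 1/4 ✗ · (1,4)% 2/4 ✓ · (1,5)% 2/5 ✓ · (1,6)@ 2/3 ✓
Row 2: (2,1)% 2/4 ✓ · (2,2)% 3/6 ✓ · (2,3)@ 3/7 ✓ · (2,4)% 3/6 ✓ · (2,5)@ 3/7 ✓ · (2,6)@ 2/4 ✓
Row 3: (3,2)@ 2/7 ✗ · (3,3)% 3/7 ✓ · (3,4)@ 3/6 ✓ · (3,6)% 0/3 ✗
Row 4: (4,1)% 0/2 ✗ · (4,2)@ 2/5 ✓ · (4,3)% 1/6 ✗ · (4,5)@ 2/5 ✓
Row 5: (5,3)@ 3/5 ✓ · (5,4)@ 3/6 ✓ · (5,5)% 2/5 ✓ · (5,6)% 1/3 ✗
Row 6: (6,1)@ 3/3 ✓ · (6,2)@ 4/4 ✓ · (6,4)% 1/5 ✗ · (6,5)@ 3/6 ✓
Row 7: (7,1)@ 3/3 ✓ · (7,2)@ 3/3 ✓ · (7,4)@ 1/2 ✓ · (7,6)@ 1/1 ✓
Unsatisfied: (1,2), (3,2), (3,6), (4,1), (4,3), (5,6), (6,4) — 7 in total.

7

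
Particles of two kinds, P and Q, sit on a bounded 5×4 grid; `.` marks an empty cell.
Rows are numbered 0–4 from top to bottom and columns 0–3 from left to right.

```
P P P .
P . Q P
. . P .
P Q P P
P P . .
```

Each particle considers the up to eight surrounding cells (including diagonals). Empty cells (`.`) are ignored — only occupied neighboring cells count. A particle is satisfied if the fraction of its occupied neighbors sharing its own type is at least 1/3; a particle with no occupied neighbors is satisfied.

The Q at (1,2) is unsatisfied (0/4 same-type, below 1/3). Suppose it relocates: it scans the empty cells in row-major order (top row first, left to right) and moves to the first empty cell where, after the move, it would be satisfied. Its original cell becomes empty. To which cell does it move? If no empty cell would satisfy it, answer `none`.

(2,0)

Vacating (1,2). Empty cells in order:
  (0,3): 0/2 same-type → still unsatisfied.
  (1,1): 0/5 same-type → still unsatisfied.
  (2,0): 1/3 same-type → satisfied — stop here.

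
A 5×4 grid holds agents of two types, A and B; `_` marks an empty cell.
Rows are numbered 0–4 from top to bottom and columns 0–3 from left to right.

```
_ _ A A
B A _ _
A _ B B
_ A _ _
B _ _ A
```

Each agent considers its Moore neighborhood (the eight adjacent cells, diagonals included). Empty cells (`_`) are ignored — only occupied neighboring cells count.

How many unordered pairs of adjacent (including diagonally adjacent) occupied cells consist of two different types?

5

Scan each occupied cell's neighbors to the right and below (and the two forward diagonals) so each pair is counted once.
From row 0: 0 unlike of 2 pairs (running 0/2).
From row 1: 3 unlike of 4 pairs (running 3/6).
From row 2: 1 unlike of 3 pairs (running 4/9).
From row 3: 1 unlike of 1 pairs (running 5/10).
Total adjacent occupied pairs: 10; unlike-type pairs: 5.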